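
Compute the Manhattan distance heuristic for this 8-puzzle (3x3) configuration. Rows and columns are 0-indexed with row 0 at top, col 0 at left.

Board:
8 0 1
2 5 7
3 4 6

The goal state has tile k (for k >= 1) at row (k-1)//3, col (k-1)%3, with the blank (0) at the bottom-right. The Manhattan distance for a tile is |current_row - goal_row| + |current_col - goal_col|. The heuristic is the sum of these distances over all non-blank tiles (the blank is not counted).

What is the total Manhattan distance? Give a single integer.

Answer: 17

Derivation:
Tile 8: (0,0)->(2,1) = 3
Tile 1: (0,2)->(0,0) = 2
Tile 2: (1,0)->(0,1) = 2
Tile 5: (1,1)->(1,1) = 0
Tile 7: (1,2)->(2,0) = 3
Tile 3: (2,0)->(0,2) = 4
Tile 4: (2,1)->(1,0) = 2
Tile 6: (2,2)->(1,2) = 1
Sum: 3 + 2 + 2 + 0 + 3 + 4 + 2 + 1 = 17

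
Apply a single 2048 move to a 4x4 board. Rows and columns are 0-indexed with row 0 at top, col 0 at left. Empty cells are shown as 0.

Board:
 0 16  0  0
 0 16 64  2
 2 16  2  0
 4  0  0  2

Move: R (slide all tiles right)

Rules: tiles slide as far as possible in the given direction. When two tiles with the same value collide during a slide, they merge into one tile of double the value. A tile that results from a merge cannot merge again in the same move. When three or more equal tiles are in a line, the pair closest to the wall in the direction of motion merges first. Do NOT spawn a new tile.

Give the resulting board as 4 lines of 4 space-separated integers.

Slide right:
row 0: [0, 16, 0, 0] -> [0, 0, 0, 16]
row 1: [0, 16, 64, 2] -> [0, 16, 64, 2]
row 2: [2, 16, 2, 0] -> [0, 2, 16, 2]
row 3: [4, 0, 0, 2] -> [0, 0, 4, 2]

Answer:  0  0  0 16
 0 16 64  2
 0  2 16  2
 0  0  4  2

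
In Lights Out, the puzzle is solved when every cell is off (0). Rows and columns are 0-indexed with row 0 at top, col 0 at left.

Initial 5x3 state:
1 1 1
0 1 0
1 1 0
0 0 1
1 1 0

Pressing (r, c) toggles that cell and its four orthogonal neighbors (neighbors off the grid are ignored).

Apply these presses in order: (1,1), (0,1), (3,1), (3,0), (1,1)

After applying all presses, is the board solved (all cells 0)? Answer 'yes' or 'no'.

After press 1 at (1,1):
1 0 1
1 0 1
1 0 0
0 0 1
1 1 0

After press 2 at (0,1):
0 1 0
1 1 1
1 0 0
0 0 1
1 1 0

After press 3 at (3,1):
0 1 0
1 1 1
1 1 0
1 1 0
1 0 0

After press 4 at (3,0):
0 1 0
1 1 1
0 1 0
0 0 0
0 0 0

After press 5 at (1,1):
0 0 0
0 0 0
0 0 0
0 0 0
0 0 0

Lights still on: 0

Answer: yes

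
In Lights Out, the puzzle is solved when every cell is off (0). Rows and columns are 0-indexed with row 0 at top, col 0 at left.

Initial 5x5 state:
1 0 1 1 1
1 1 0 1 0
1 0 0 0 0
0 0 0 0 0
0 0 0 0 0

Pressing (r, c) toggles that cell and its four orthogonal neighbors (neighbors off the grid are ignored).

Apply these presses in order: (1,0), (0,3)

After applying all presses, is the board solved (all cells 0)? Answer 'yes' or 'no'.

Answer: yes

Derivation:
After press 1 at (1,0):
0 0 1 1 1
0 0 0 1 0
0 0 0 0 0
0 0 0 0 0
0 0 0 0 0

After press 2 at (0,3):
0 0 0 0 0
0 0 0 0 0
0 0 0 0 0
0 0 0 0 0
0 0 0 0 0

Lights still on: 0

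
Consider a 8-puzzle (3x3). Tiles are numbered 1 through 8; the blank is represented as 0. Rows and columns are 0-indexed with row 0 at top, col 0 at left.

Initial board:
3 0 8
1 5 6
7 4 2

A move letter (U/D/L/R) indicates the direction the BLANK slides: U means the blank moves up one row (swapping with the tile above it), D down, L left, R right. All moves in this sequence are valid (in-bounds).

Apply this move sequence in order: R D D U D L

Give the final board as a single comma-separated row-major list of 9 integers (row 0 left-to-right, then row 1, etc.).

Answer: 3, 8, 6, 1, 5, 2, 7, 0, 4

Derivation:
After move 1 (R):
3 8 0
1 5 6
7 4 2

After move 2 (D):
3 8 6
1 5 0
7 4 2

After move 3 (D):
3 8 6
1 5 2
7 4 0

After move 4 (U):
3 8 6
1 5 0
7 4 2

After move 5 (D):
3 8 6
1 5 2
7 4 0

After move 6 (L):
3 8 6
1 5 2
7 0 4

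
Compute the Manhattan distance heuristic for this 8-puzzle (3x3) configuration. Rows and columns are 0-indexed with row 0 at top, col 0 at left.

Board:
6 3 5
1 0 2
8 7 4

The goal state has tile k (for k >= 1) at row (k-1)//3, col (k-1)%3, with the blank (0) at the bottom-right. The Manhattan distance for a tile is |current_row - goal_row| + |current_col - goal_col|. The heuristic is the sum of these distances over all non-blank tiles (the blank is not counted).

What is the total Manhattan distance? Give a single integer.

Tile 6: at (0,0), goal (1,2), distance |0-1|+|0-2| = 3
Tile 3: at (0,1), goal (0,2), distance |0-0|+|1-2| = 1
Tile 5: at (0,2), goal (1,1), distance |0-1|+|2-1| = 2
Tile 1: at (1,0), goal (0,0), distance |1-0|+|0-0| = 1
Tile 2: at (1,2), goal (0,1), distance |1-0|+|2-1| = 2
Tile 8: at (2,0), goal (2,1), distance |2-2|+|0-1| = 1
Tile 7: at (2,1), goal (2,0), distance |2-2|+|1-0| = 1
Tile 4: at (2,2), goal (1,0), distance |2-1|+|2-0| = 3
Sum: 3 + 1 + 2 + 1 + 2 + 1 + 1 + 3 = 14

Answer: 14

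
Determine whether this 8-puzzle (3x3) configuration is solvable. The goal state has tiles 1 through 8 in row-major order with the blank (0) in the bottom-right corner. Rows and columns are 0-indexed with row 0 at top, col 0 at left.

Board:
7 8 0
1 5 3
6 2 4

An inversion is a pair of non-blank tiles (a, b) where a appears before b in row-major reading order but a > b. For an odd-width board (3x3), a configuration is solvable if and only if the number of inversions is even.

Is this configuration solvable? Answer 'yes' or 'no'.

Answer: yes

Derivation:
Inversions (pairs i<j in row-major order where tile[i] > tile[j] > 0): 18
18 is even, so the puzzle is solvable.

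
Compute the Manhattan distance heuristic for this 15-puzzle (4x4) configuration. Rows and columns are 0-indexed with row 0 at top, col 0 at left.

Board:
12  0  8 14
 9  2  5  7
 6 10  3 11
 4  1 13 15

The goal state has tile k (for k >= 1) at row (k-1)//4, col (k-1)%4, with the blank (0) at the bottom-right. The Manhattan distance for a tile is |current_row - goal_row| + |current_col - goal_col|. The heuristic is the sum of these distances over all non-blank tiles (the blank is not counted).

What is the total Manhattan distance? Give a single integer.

Answer: 35

Derivation:
Tile 12: at (0,0), goal (2,3), distance |0-2|+|0-3| = 5
Tile 8: at (0,2), goal (1,3), distance |0-1|+|2-3| = 2
Tile 14: at (0,3), goal (3,1), distance |0-3|+|3-1| = 5
Tile 9: at (1,0), goal (2,0), distance |1-2|+|0-0| = 1
Tile 2: at (1,1), goal (0,1), distance |1-0|+|1-1| = 1
Tile 5: at (1,2), goal (1,0), distance |1-1|+|2-0| = 2
Tile 7: at (1,3), goal (1,2), distance |1-1|+|3-2| = 1
Tile 6: at (2,0), goal (1,1), distance |2-1|+|0-1| = 2
Tile 10: at (2,1), goal (2,1), distance |2-2|+|1-1| = 0
Tile 3: at (2,2), goal (0,2), distance |2-0|+|2-2| = 2
Tile 11: at (2,3), goal (2,2), distance |2-2|+|3-2| = 1
Tile 4: at (3,0), goal (0,3), distance |3-0|+|0-3| = 6
Tile 1: at (3,1), goal (0,0), distance |3-0|+|1-0| = 4
Tile 13: at (3,2), goal (3,0), distance |3-3|+|2-0| = 2
Tile 15: at (3,3), goal (3,2), distance |3-3|+|3-2| = 1
Sum: 5 + 2 + 5 + 1 + 1 + 2 + 1 + 2 + 0 + 2 + 1 + 6 + 4 + 2 + 1 = 35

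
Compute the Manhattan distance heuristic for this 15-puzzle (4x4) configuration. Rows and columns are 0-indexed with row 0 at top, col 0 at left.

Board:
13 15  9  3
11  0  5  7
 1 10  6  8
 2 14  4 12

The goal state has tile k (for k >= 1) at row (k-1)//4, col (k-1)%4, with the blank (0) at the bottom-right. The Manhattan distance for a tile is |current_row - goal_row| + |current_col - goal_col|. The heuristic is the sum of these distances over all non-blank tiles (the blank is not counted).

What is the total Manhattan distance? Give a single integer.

Answer: 32

Derivation:
Tile 13: at (0,0), goal (3,0), distance |0-3|+|0-0| = 3
Tile 15: at (0,1), goal (3,2), distance |0-3|+|1-2| = 4
Tile 9: at (0,2), goal (2,0), distance |0-2|+|2-0| = 4
Tile 3: at (0,3), goal (0,2), distance |0-0|+|3-2| = 1
Tile 11: at (1,0), goal (2,2), distance |1-2|+|0-2| = 3
Tile 5: at (1,2), goal (1,0), distance |1-1|+|2-0| = 2
Tile 7: at (1,3), goal (1,2), distance |1-1|+|3-2| = 1
Tile 1: at (2,0), goal (0,0), distance |2-0|+|0-0| = 2
Tile 10: at (2,1), goal (2,1), distance |2-2|+|1-1| = 0
Tile 6: at (2,2), goal (1,1), distance |2-1|+|2-1| = 2
Tile 8: at (2,3), goal (1,3), distance |2-1|+|3-3| = 1
Tile 2: at (3,0), goal (0,1), distance |3-0|+|0-1| = 4
Tile 14: at (3,1), goal (3,1), distance |3-3|+|1-1| = 0
Tile 4: at (3,2), goal (0,3), distance |3-0|+|2-3| = 4
Tile 12: at (3,3), goal (2,3), distance |3-2|+|3-3| = 1
Sum: 3 + 4 + 4 + 1 + 3 + 2 + 1 + 2 + 0 + 2 + 1 + 4 + 0 + 4 + 1 = 32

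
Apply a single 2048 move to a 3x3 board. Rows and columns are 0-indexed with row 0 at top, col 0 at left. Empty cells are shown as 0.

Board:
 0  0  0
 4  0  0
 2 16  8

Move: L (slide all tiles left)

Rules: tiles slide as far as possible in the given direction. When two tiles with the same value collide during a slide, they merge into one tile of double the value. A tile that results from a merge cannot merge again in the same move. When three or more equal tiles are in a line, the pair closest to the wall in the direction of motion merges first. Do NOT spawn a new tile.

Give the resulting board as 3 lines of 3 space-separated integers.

Slide left:
row 0: [0, 0, 0] -> [0, 0, 0]
row 1: [4, 0, 0] -> [4, 0, 0]
row 2: [2, 16, 8] -> [2, 16, 8]

Answer:  0  0  0
 4  0  0
 2 16  8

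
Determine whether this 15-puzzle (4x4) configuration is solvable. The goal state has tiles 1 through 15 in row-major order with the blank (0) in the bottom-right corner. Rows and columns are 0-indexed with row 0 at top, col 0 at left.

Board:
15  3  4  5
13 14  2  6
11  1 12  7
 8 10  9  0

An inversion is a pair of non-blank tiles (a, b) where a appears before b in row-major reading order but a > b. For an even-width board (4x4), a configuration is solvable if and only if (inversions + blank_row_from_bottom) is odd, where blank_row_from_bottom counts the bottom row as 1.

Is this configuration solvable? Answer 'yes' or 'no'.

Answer: yes

Derivation:
Inversions: 50
Blank is in row 3 (0-indexed from top), which is row 1 counting from the bottom (bottom = 1).
50 + 1 = 51, which is odd, so the puzzle is solvable.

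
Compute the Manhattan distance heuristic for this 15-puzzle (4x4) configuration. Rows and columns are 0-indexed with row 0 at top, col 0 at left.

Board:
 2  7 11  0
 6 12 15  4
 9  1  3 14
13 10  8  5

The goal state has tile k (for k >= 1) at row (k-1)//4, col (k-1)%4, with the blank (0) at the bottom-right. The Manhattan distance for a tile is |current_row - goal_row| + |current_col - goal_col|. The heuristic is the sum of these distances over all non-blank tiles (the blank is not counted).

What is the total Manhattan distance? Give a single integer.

Answer: 29

Derivation:
Tile 2: at (0,0), goal (0,1), distance |0-0|+|0-1| = 1
Tile 7: at (0,1), goal (1,2), distance |0-1|+|1-2| = 2
Tile 11: at (0,2), goal (2,2), distance |0-2|+|2-2| = 2
Tile 6: at (1,0), goal (1,1), distance |1-1|+|0-1| = 1
Tile 12: at (1,1), goal (2,3), distance |1-2|+|1-3| = 3
Tile 15: at (1,2), goal (3,2), distance |1-3|+|2-2| = 2
Tile 4: at (1,3), goal (0,3), distance |1-0|+|3-3| = 1
Tile 9: at (2,0), goal (2,0), distance |2-2|+|0-0| = 0
Tile 1: at (2,1), goal (0,0), distance |2-0|+|1-0| = 3
Tile 3: at (2,2), goal (0,2), distance |2-0|+|2-2| = 2
Tile 14: at (2,3), goal (3,1), distance |2-3|+|3-1| = 3
Tile 13: at (3,0), goal (3,0), distance |3-3|+|0-0| = 0
Tile 10: at (3,1), goal (2,1), distance |3-2|+|1-1| = 1
Tile 8: at (3,2), goal (1,3), distance |3-1|+|2-3| = 3
Tile 5: at (3,3), goal (1,0), distance |3-1|+|3-0| = 5
Sum: 1 + 2 + 2 + 1 + 3 + 2 + 1 + 0 + 3 + 2 + 3 + 0 + 1 + 3 + 5 = 29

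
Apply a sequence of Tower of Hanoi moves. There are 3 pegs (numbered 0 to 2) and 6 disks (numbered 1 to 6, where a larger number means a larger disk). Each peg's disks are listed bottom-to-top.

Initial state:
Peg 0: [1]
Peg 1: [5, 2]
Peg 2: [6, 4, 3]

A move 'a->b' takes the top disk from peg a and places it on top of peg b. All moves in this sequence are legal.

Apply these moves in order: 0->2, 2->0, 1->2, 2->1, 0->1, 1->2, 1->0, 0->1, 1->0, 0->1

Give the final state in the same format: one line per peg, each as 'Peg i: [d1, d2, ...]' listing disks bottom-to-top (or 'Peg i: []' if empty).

After move 1 (0->2):
Peg 0: []
Peg 1: [5, 2]
Peg 2: [6, 4, 3, 1]

After move 2 (2->0):
Peg 0: [1]
Peg 1: [5, 2]
Peg 2: [6, 4, 3]

After move 3 (1->2):
Peg 0: [1]
Peg 1: [5]
Peg 2: [6, 4, 3, 2]

After move 4 (2->1):
Peg 0: [1]
Peg 1: [5, 2]
Peg 2: [6, 4, 3]

After move 5 (0->1):
Peg 0: []
Peg 1: [5, 2, 1]
Peg 2: [6, 4, 3]

After move 6 (1->2):
Peg 0: []
Peg 1: [5, 2]
Peg 2: [6, 4, 3, 1]

After move 7 (1->0):
Peg 0: [2]
Peg 1: [5]
Peg 2: [6, 4, 3, 1]

After move 8 (0->1):
Peg 0: []
Peg 1: [5, 2]
Peg 2: [6, 4, 3, 1]

After move 9 (1->0):
Peg 0: [2]
Peg 1: [5]
Peg 2: [6, 4, 3, 1]

After move 10 (0->1):
Peg 0: []
Peg 1: [5, 2]
Peg 2: [6, 4, 3, 1]

Answer: Peg 0: []
Peg 1: [5, 2]
Peg 2: [6, 4, 3, 1]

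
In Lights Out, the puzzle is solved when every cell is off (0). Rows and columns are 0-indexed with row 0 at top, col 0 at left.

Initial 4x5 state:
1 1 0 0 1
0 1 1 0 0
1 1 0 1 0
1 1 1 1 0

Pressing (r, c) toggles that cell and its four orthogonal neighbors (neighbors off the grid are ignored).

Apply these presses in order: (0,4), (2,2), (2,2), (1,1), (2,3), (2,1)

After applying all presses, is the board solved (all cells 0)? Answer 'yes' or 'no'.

After press 1 at (0,4):
1 1 0 1 0
0 1 1 0 1
1 1 0 1 0
1 1 1 1 0

After press 2 at (2,2):
1 1 0 1 0
0 1 0 0 1
1 0 1 0 0
1 1 0 1 0

After press 3 at (2,2):
1 1 0 1 0
0 1 1 0 1
1 1 0 1 0
1 1 1 1 0

After press 4 at (1,1):
1 0 0 1 0
1 0 0 0 1
1 0 0 1 0
1 1 1 1 0

After press 5 at (2,3):
1 0 0 1 0
1 0 0 1 1
1 0 1 0 1
1 1 1 0 0

After press 6 at (2,1):
1 0 0 1 0
1 1 0 1 1
0 1 0 0 1
1 0 1 0 0

Lights still on: 10

Answer: no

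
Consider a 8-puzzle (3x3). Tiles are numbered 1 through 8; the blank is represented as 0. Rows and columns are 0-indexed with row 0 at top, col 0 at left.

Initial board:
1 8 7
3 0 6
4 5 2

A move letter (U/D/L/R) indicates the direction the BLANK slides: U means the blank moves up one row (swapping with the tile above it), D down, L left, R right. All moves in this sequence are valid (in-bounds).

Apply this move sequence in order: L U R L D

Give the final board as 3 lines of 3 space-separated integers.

Answer: 1 8 7
0 3 6
4 5 2

Derivation:
After move 1 (L):
1 8 7
0 3 6
4 5 2

After move 2 (U):
0 8 7
1 3 6
4 5 2

After move 3 (R):
8 0 7
1 3 6
4 5 2

After move 4 (L):
0 8 7
1 3 6
4 5 2

After move 5 (D):
1 8 7
0 3 6
4 5 2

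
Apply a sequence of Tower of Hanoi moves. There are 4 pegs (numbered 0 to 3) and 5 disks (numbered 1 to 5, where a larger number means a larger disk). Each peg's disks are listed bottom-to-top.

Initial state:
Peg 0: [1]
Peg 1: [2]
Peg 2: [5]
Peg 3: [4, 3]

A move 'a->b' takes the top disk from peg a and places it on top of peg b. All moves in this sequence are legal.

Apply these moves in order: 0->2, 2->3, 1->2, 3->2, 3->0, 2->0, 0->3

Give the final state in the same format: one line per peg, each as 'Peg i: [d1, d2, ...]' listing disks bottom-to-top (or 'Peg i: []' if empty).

After move 1 (0->2):
Peg 0: []
Peg 1: [2]
Peg 2: [5, 1]
Peg 3: [4, 3]

After move 2 (2->3):
Peg 0: []
Peg 1: [2]
Peg 2: [5]
Peg 3: [4, 3, 1]

After move 3 (1->2):
Peg 0: []
Peg 1: []
Peg 2: [5, 2]
Peg 3: [4, 3, 1]

After move 4 (3->2):
Peg 0: []
Peg 1: []
Peg 2: [5, 2, 1]
Peg 3: [4, 3]

After move 5 (3->0):
Peg 0: [3]
Peg 1: []
Peg 2: [5, 2, 1]
Peg 3: [4]

After move 6 (2->0):
Peg 0: [3, 1]
Peg 1: []
Peg 2: [5, 2]
Peg 3: [4]

After move 7 (0->3):
Peg 0: [3]
Peg 1: []
Peg 2: [5, 2]
Peg 3: [4, 1]

Answer: Peg 0: [3]
Peg 1: []
Peg 2: [5, 2]
Peg 3: [4, 1]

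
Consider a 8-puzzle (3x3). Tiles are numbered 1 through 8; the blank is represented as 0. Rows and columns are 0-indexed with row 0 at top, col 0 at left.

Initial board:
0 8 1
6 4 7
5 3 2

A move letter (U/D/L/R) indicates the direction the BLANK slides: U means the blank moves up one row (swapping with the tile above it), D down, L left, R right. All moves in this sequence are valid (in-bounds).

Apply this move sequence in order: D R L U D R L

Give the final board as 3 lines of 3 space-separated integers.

Answer: 6 8 1
0 4 7
5 3 2

Derivation:
After move 1 (D):
6 8 1
0 4 7
5 3 2

After move 2 (R):
6 8 1
4 0 7
5 3 2

After move 3 (L):
6 8 1
0 4 7
5 3 2

After move 4 (U):
0 8 1
6 4 7
5 3 2

After move 5 (D):
6 8 1
0 4 7
5 3 2

After move 6 (R):
6 8 1
4 0 7
5 3 2

After move 7 (L):
6 8 1
0 4 7
5 3 2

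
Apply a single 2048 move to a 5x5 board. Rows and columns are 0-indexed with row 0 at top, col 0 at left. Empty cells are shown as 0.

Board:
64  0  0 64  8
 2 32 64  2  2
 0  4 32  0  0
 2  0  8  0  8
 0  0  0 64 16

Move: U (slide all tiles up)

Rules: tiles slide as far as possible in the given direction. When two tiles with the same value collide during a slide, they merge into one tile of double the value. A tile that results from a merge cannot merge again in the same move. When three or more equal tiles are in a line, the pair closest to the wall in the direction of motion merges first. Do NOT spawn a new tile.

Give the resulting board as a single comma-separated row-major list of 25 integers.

Slide up:
col 0: [64, 2, 0, 2, 0] -> [64, 4, 0, 0, 0]
col 1: [0, 32, 4, 0, 0] -> [32, 4, 0, 0, 0]
col 2: [0, 64, 32, 8, 0] -> [64, 32, 8, 0, 0]
col 3: [64, 2, 0, 0, 64] -> [64, 2, 64, 0, 0]
col 4: [8, 2, 0, 8, 16] -> [8, 2, 8, 16, 0]

Answer: 64, 32, 64, 64, 8, 4, 4, 32, 2, 2, 0, 0, 8, 64, 8, 0, 0, 0, 0, 16, 0, 0, 0, 0, 0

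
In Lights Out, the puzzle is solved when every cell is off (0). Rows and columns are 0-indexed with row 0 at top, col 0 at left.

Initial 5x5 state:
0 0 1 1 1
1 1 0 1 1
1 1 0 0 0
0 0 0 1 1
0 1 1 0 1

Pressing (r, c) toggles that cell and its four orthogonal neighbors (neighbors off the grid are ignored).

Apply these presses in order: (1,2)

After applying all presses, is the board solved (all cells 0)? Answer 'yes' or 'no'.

Answer: no

Derivation:
After press 1 at (1,2):
0 0 0 1 1
1 0 1 0 1
1 1 1 0 0
0 0 0 1 1
0 1 1 0 1

Lights still on: 13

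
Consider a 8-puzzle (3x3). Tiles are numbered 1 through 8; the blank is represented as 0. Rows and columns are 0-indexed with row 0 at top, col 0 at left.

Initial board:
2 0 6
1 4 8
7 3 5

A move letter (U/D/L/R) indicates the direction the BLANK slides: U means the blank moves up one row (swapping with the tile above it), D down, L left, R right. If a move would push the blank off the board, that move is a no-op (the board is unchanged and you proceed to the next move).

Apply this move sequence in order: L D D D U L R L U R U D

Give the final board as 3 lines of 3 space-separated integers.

After move 1 (L):
0 2 6
1 4 8
7 3 5

After move 2 (D):
1 2 6
0 4 8
7 3 5

After move 3 (D):
1 2 6
7 4 8
0 3 5

After move 4 (D):
1 2 6
7 4 8
0 3 5

After move 5 (U):
1 2 6
0 4 8
7 3 5

After move 6 (L):
1 2 6
0 4 8
7 3 5

After move 7 (R):
1 2 6
4 0 8
7 3 5

After move 8 (L):
1 2 6
0 4 8
7 3 5

After move 9 (U):
0 2 6
1 4 8
7 3 5

After move 10 (R):
2 0 6
1 4 8
7 3 5

After move 11 (U):
2 0 6
1 4 8
7 3 5

After move 12 (D):
2 4 6
1 0 8
7 3 5

Answer: 2 4 6
1 0 8
7 3 5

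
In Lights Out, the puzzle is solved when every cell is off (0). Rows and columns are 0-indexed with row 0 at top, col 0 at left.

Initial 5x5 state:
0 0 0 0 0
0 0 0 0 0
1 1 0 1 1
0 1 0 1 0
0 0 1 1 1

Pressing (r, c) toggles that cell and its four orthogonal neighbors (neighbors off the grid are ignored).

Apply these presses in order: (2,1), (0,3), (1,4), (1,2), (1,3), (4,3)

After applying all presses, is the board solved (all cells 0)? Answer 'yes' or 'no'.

After press 1 at (2,1):
0 0 0 0 0
0 1 0 0 0
0 0 1 1 1
0 0 0 1 0
0 0 1 1 1

After press 2 at (0,3):
0 0 1 1 1
0 1 0 1 0
0 0 1 1 1
0 0 0 1 0
0 0 1 1 1

After press 3 at (1,4):
0 0 1 1 0
0 1 0 0 1
0 0 1 1 0
0 0 0 1 0
0 0 1 1 1

After press 4 at (1,2):
0 0 0 1 0
0 0 1 1 1
0 0 0 1 0
0 0 0 1 0
0 0 1 1 1

After press 5 at (1,3):
0 0 0 0 0
0 0 0 0 0
0 0 0 0 0
0 0 0 1 0
0 0 1 1 1

After press 6 at (4,3):
0 0 0 0 0
0 0 0 0 0
0 0 0 0 0
0 0 0 0 0
0 0 0 0 0

Lights still on: 0

Answer: yes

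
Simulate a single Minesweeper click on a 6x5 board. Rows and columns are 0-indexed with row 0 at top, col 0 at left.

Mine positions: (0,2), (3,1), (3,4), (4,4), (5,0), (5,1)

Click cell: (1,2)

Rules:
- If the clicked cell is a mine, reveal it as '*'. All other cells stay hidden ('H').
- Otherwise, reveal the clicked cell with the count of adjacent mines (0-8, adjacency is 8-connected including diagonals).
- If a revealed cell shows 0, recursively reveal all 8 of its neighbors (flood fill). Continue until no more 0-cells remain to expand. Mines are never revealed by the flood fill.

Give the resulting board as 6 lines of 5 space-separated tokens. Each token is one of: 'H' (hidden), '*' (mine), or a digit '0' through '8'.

H H H H H
H H 1 H H
H H H H H
H H H H H
H H H H H
H H H H H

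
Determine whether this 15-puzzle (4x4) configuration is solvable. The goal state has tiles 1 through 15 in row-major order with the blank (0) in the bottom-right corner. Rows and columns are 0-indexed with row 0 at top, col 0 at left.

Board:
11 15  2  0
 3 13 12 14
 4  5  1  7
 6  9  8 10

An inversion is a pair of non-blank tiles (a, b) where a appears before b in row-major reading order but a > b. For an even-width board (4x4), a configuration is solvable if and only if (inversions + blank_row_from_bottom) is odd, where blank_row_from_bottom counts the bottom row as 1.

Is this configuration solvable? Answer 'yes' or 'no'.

Answer: no

Derivation:
Inversions: 54
Blank is in row 0 (0-indexed from top), which is row 4 counting from the bottom (bottom = 1).
54 + 4 = 58, which is even, so the puzzle is not solvable.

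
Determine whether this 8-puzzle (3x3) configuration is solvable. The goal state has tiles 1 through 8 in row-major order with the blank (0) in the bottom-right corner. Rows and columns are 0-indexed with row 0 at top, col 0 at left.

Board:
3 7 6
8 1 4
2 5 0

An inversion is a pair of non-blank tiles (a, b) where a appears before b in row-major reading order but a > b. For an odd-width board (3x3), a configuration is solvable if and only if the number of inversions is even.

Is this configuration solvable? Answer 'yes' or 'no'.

Answer: yes

Derivation:
Inversions (pairs i<j in row-major order where tile[i] > tile[j] > 0): 16
16 is even, so the puzzle is solvable.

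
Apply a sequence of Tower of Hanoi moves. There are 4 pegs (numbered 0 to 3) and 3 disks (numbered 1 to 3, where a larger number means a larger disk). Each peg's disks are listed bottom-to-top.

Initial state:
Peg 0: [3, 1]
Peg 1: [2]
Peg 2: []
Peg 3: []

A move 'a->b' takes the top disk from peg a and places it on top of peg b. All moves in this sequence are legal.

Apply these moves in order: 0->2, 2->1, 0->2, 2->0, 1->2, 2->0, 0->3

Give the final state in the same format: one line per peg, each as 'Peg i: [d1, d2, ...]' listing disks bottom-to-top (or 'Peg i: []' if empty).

After move 1 (0->2):
Peg 0: [3]
Peg 1: [2]
Peg 2: [1]
Peg 3: []

After move 2 (2->1):
Peg 0: [3]
Peg 1: [2, 1]
Peg 2: []
Peg 3: []

After move 3 (0->2):
Peg 0: []
Peg 1: [2, 1]
Peg 2: [3]
Peg 3: []

After move 4 (2->0):
Peg 0: [3]
Peg 1: [2, 1]
Peg 2: []
Peg 3: []

After move 5 (1->2):
Peg 0: [3]
Peg 1: [2]
Peg 2: [1]
Peg 3: []

After move 6 (2->0):
Peg 0: [3, 1]
Peg 1: [2]
Peg 2: []
Peg 3: []

After move 7 (0->3):
Peg 0: [3]
Peg 1: [2]
Peg 2: []
Peg 3: [1]

Answer: Peg 0: [3]
Peg 1: [2]
Peg 2: []
Peg 3: [1]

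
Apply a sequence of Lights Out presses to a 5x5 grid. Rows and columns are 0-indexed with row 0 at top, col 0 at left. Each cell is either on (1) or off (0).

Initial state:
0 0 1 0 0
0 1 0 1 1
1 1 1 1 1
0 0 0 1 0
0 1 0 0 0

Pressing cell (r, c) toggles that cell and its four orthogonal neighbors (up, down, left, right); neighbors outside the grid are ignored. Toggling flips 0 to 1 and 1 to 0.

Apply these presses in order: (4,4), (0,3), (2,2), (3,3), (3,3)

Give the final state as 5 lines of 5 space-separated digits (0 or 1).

Answer: 0 0 0 1 1
0 1 1 0 1
1 0 0 0 1
0 0 1 1 1
0 1 0 1 1

Derivation:
After press 1 at (4,4):
0 0 1 0 0
0 1 0 1 1
1 1 1 1 1
0 0 0 1 1
0 1 0 1 1

After press 2 at (0,3):
0 0 0 1 1
0 1 0 0 1
1 1 1 1 1
0 0 0 1 1
0 1 0 1 1

After press 3 at (2,2):
0 0 0 1 1
0 1 1 0 1
1 0 0 0 1
0 0 1 1 1
0 1 0 1 1

After press 4 at (3,3):
0 0 0 1 1
0 1 1 0 1
1 0 0 1 1
0 0 0 0 0
0 1 0 0 1

After press 5 at (3,3):
0 0 0 1 1
0 1 1 0 1
1 0 0 0 1
0 0 1 1 1
0 1 0 1 1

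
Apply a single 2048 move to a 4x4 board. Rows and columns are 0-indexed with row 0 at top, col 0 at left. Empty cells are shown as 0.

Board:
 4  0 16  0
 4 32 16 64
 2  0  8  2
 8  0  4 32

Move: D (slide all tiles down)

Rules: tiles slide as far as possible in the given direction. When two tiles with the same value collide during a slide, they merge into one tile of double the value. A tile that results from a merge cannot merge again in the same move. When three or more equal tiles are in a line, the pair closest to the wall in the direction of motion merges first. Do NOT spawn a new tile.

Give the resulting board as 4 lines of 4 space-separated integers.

Slide down:
col 0: [4, 4, 2, 8] -> [0, 8, 2, 8]
col 1: [0, 32, 0, 0] -> [0, 0, 0, 32]
col 2: [16, 16, 8, 4] -> [0, 32, 8, 4]
col 3: [0, 64, 2, 32] -> [0, 64, 2, 32]

Answer:  0  0  0  0
 8  0 32 64
 2  0  8  2
 8 32  4 32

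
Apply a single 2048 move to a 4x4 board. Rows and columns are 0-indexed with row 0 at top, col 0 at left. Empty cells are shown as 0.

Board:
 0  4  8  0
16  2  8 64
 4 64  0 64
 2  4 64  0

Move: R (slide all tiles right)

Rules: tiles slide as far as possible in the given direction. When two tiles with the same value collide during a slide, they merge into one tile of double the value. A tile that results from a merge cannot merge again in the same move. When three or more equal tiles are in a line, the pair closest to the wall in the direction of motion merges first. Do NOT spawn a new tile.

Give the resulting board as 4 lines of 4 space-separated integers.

Answer:   0   0   4   8
 16   2   8  64
  0   0   4 128
  0   2   4  64

Derivation:
Slide right:
row 0: [0, 4, 8, 0] -> [0, 0, 4, 8]
row 1: [16, 2, 8, 64] -> [16, 2, 8, 64]
row 2: [4, 64, 0, 64] -> [0, 0, 4, 128]
row 3: [2, 4, 64, 0] -> [0, 2, 4, 64]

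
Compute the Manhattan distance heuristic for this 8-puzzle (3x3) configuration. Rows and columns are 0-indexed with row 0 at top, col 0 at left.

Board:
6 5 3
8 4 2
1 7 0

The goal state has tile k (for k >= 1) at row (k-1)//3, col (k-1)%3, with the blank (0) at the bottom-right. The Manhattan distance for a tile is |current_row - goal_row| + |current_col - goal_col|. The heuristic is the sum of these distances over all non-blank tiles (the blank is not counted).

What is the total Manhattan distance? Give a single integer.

Answer: 12

Derivation:
Tile 6: at (0,0), goal (1,2), distance |0-1|+|0-2| = 3
Tile 5: at (0,1), goal (1,1), distance |0-1|+|1-1| = 1
Tile 3: at (0,2), goal (0,2), distance |0-0|+|2-2| = 0
Tile 8: at (1,0), goal (2,1), distance |1-2|+|0-1| = 2
Tile 4: at (1,1), goal (1,0), distance |1-1|+|1-0| = 1
Tile 2: at (1,2), goal (0,1), distance |1-0|+|2-1| = 2
Tile 1: at (2,0), goal (0,0), distance |2-0|+|0-0| = 2
Tile 7: at (2,1), goal (2,0), distance |2-2|+|1-0| = 1
Sum: 3 + 1 + 0 + 2 + 1 + 2 + 2 + 1 = 12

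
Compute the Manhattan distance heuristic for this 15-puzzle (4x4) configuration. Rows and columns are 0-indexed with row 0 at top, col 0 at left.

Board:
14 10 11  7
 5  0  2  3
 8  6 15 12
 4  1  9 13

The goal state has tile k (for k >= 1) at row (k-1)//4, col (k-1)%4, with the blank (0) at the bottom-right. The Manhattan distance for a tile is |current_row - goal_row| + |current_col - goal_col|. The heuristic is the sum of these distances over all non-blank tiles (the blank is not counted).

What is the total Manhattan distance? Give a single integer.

Tile 14: at (0,0), goal (3,1), distance |0-3|+|0-1| = 4
Tile 10: at (0,1), goal (2,1), distance |0-2|+|1-1| = 2
Tile 11: at (0,2), goal (2,2), distance |0-2|+|2-2| = 2
Tile 7: at (0,3), goal (1,2), distance |0-1|+|3-2| = 2
Tile 5: at (1,0), goal (1,0), distance |1-1|+|0-0| = 0
Tile 2: at (1,2), goal (0,1), distance |1-0|+|2-1| = 2
Tile 3: at (1,3), goal (0,2), distance |1-0|+|3-2| = 2
Tile 8: at (2,0), goal (1,3), distance |2-1|+|0-3| = 4
Tile 6: at (2,1), goal (1,1), distance |2-1|+|1-1| = 1
Tile 15: at (2,2), goal (3,2), distance |2-3|+|2-2| = 1
Tile 12: at (2,3), goal (2,3), distance |2-2|+|3-3| = 0
Tile 4: at (3,0), goal (0,3), distance |3-0|+|0-3| = 6
Tile 1: at (3,1), goal (0,0), distance |3-0|+|1-0| = 4
Tile 9: at (3,2), goal (2,0), distance |3-2|+|2-0| = 3
Tile 13: at (3,3), goal (3,0), distance |3-3|+|3-0| = 3
Sum: 4 + 2 + 2 + 2 + 0 + 2 + 2 + 4 + 1 + 1 + 0 + 6 + 4 + 3 + 3 = 36

Answer: 36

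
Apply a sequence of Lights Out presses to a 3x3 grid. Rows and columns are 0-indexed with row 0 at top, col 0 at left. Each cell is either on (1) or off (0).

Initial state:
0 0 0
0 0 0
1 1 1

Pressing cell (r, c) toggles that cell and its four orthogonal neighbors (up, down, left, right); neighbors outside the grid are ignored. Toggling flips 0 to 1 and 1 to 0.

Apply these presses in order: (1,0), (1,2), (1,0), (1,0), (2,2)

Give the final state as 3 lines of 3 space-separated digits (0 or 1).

Answer: 1 0 1
1 0 0
0 0 1

Derivation:
After press 1 at (1,0):
1 0 0
1 1 0
0 1 1

After press 2 at (1,2):
1 0 1
1 0 1
0 1 0

After press 3 at (1,0):
0 0 1
0 1 1
1 1 0

After press 4 at (1,0):
1 0 1
1 0 1
0 1 0

After press 5 at (2,2):
1 0 1
1 0 0
0 0 1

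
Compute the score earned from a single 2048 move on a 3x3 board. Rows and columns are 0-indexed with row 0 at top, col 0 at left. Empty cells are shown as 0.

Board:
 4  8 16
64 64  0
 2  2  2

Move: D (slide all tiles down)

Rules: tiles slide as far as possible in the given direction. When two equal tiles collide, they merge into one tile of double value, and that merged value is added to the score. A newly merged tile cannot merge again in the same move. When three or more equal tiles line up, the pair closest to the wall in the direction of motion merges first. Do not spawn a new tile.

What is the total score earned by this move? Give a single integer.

Slide down:
col 0: [4, 64, 2] -> [4, 64, 2]  score +0 (running 0)
col 1: [8, 64, 2] -> [8, 64, 2]  score +0 (running 0)
col 2: [16, 0, 2] -> [0, 16, 2]  score +0 (running 0)
Board after move:
 4  8  0
64 64 16
 2  2  2

Answer: 0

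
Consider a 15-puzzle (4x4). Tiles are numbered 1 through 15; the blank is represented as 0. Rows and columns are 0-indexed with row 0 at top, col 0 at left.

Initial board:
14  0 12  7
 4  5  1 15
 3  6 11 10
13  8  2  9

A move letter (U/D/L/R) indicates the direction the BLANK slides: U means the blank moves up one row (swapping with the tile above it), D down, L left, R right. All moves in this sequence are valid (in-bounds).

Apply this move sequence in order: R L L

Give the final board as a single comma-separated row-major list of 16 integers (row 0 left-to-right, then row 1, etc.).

Answer: 0, 14, 12, 7, 4, 5, 1, 15, 3, 6, 11, 10, 13, 8, 2, 9

Derivation:
After move 1 (R):
14 12  0  7
 4  5  1 15
 3  6 11 10
13  8  2  9

After move 2 (L):
14  0 12  7
 4  5  1 15
 3  6 11 10
13  8  2  9

After move 3 (L):
 0 14 12  7
 4  5  1 15
 3  6 11 10
13  8  2  9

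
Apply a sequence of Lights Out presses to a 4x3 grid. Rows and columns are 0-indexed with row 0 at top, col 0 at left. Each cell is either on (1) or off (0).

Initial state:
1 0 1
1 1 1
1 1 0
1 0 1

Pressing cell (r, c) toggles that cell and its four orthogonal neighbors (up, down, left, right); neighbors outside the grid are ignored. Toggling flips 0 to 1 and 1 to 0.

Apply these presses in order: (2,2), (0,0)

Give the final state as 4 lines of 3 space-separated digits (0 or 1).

After press 1 at (2,2):
1 0 1
1 1 0
1 0 1
1 0 0

After press 2 at (0,0):
0 1 1
0 1 0
1 0 1
1 0 0

Answer: 0 1 1
0 1 0
1 0 1
1 0 0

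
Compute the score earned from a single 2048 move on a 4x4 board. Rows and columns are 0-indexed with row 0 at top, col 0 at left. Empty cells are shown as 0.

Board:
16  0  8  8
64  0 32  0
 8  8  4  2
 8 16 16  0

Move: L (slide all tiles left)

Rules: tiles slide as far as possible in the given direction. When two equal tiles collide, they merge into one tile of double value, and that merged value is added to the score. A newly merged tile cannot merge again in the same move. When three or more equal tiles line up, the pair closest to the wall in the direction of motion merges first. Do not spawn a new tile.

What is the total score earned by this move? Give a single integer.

Slide left:
row 0: [16, 0, 8, 8] -> [16, 16, 0, 0]  score +16 (running 16)
row 1: [64, 0, 32, 0] -> [64, 32, 0, 0]  score +0 (running 16)
row 2: [8, 8, 4, 2] -> [16, 4, 2, 0]  score +16 (running 32)
row 3: [8, 16, 16, 0] -> [8, 32, 0, 0]  score +32 (running 64)
Board after move:
16 16  0  0
64 32  0  0
16  4  2  0
 8 32  0  0

Answer: 64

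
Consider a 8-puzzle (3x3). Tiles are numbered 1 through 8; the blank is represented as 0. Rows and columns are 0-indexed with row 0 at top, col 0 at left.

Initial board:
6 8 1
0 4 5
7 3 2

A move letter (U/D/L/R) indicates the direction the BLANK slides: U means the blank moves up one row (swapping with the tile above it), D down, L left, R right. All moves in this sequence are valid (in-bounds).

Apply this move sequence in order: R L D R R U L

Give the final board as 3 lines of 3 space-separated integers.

After move 1 (R):
6 8 1
4 0 5
7 3 2

After move 2 (L):
6 8 1
0 4 5
7 3 2

After move 3 (D):
6 8 1
7 4 5
0 3 2

After move 4 (R):
6 8 1
7 4 5
3 0 2

After move 5 (R):
6 8 1
7 4 5
3 2 0

After move 6 (U):
6 8 1
7 4 0
3 2 5

After move 7 (L):
6 8 1
7 0 4
3 2 5

Answer: 6 8 1
7 0 4
3 2 5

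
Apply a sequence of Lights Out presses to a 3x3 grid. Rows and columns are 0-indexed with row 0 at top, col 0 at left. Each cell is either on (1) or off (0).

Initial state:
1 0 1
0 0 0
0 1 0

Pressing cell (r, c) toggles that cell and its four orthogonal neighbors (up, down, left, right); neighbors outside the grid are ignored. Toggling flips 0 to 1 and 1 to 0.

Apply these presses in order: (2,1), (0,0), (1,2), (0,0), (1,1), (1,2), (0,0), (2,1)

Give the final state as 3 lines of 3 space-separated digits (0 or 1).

After press 1 at (2,1):
1 0 1
0 1 0
1 0 1

After press 2 at (0,0):
0 1 1
1 1 0
1 0 1

After press 3 at (1,2):
0 1 0
1 0 1
1 0 0

After press 4 at (0,0):
1 0 0
0 0 1
1 0 0

After press 5 at (1,1):
1 1 0
1 1 0
1 1 0

After press 6 at (1,2):
1 1 1
1 0 1
1 1 1

After press 7 at (0,0):
0 0 1
0 0 1
1 1 1

After press 8 at (2,1):
0 0 1
0 1 1
0 0 0

Answer: 0 0 1
0 1 1
0 0 0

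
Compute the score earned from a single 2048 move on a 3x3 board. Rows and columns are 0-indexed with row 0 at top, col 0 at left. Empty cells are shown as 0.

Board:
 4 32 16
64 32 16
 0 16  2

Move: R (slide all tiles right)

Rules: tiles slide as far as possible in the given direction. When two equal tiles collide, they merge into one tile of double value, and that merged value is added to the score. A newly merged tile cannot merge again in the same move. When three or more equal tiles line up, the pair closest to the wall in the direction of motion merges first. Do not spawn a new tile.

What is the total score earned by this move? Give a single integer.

Answer: 0

Derivation:
Slide right:
row 0: [4, 32, 16] -> [4, 32, 16]  score +0 (running 0)
row 1: [64, 32, 16] -> [64, 32, 16]  score +0 (running 0)
row 2: [0, 16, 2] -> [0, 16, 2]  score +0 (running 0)
Board after move:
 4 32 16
64 32 16
 0 16  2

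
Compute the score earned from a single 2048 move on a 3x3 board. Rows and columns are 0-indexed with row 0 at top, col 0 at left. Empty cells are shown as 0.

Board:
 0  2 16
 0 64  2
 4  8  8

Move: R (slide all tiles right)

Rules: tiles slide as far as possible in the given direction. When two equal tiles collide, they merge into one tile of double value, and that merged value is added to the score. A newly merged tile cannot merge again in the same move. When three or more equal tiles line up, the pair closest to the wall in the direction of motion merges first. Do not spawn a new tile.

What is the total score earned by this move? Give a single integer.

Slide right:
row 0: [0, 2, 16] -> [0, 2, 16]  score +0 (running 0)
row 1: [0, 64, 2] -> [0, 64, 2]  score +0 (running 0)
row 2: [4, 8, 8] -> [0, 4, 16]  score +16 (running 16)
Board after move:
 0  2 16
 0 64  2
 0  4 16

Answer: 16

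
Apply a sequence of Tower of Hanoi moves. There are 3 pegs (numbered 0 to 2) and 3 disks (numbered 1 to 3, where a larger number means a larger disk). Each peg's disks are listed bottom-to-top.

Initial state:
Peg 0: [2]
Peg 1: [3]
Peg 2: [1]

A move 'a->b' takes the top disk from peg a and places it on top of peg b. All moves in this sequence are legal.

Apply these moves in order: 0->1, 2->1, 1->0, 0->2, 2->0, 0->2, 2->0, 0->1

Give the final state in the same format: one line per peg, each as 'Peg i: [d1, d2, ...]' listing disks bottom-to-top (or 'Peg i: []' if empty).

After move 1 (0->1):
Peg 0: []
Peg 1: [3, 2]
Peg 2: [1]

After move 2 (2->1):
Peg 0: []
Peg 1: [3, 2, 1]
Peg 2: []

After move 3 (1->0):
Peg 0: [1]
Peg 1: [3, 2]
Peg 2: []

After move 4 (0->2):
Peg 0: []
Peg 1: [3, 2]
Peg 2: [1]

After move 5 (2->0):
Peg 0: [1]
Peg 1: [3, 2]
Peg 2: []

After move 6 (0->2):
Peg 0: []
Peg 1: [3, 2]
Peg 2: [1]

After move 7 (2->0):
Peg 0: [1]
Peg 1: [3, 2]
Peg 2: []

After move 8 (0->1):
Peg 0: []
Peg 1: [3, 2, 1]
Peg 2: []

Answer: Peg 0: []
Peg 1: [3, 2, 1]
Peg 2: []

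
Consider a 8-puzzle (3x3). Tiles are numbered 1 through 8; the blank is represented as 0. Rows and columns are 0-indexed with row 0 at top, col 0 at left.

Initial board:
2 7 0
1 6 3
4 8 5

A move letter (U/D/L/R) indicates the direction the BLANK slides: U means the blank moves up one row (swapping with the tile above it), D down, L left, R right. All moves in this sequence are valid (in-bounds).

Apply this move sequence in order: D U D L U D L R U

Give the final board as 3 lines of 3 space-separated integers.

After move 1 (D):
2 7 3
1 6 0
4 8 5

After move 2 (U):
2 7 0
1 6 3
4 8 5

After move 3 (D):
2 7 3
1 6 0
4 8 5

After move 4 (L):
2 7 3
1 0 6
4 8 5

After move 5 (U):
2 0 3
1 7 6
4 8 5

After move 6 (D):
2 7 3
1 0 6
4 8 5

After move 7 (L):
2 7 3
0 1 6
4 8 5

After move 8 (R):
2 7 3
1 0 6
4 8 5

After move 9 (U):
2 0 3
1 7 6
4 8 5

Answer: 2 0 3
1 7 6
4 8 5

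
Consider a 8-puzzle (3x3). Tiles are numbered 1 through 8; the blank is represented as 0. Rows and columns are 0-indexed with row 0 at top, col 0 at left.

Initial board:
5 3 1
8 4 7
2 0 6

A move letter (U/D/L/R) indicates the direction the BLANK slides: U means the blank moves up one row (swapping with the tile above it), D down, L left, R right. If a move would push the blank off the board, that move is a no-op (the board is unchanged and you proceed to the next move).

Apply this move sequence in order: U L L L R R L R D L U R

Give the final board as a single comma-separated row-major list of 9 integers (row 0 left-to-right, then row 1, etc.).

After move 1 (U):
5 3 1
8 0 7
2 4 6

After move 2 (L):
5 3 1
0 8 7
2 4 6

After move 3 (L):
5 3 1
0 8 7
2 4 6

After move 4 (L):
5 3 1
0 8 7
2 4 6

After move 5 (R):
5 3 1
8 0 7
2 4 6

After move 6 (R):
5 3 1
8 7 0
2 4 6

After move 7 (L):
5 3 1
8 0 7
2 4 6

After move 8 (R):
5 3 1
8 7 0
2 4 6

After move 9 (D):
5 3 1
8 7 6
2 4 0

After move 10 (L):
5 3 1
8 7 6
2 0 4

After move 11 (U):
5 3 1
8 0 6
2 7 4

After move 12 (R):
5 3 1
8 6 0
2 7 4

Answer: 5, 3, 1, 8, 6, 0, 2, 7, 4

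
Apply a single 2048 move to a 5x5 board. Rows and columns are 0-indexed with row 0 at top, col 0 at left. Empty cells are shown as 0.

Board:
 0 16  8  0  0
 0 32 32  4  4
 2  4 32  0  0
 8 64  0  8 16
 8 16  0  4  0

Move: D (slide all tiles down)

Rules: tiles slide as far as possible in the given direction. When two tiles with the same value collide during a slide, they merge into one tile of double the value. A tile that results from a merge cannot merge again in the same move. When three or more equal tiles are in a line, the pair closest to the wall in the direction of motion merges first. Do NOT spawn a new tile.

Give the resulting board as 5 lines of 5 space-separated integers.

Slide down:
col 0: [0, 0, 2, 8, 8] -> [0, 0, 0, 2, 16]
col 1: [16, 32, 4, 64, 16] -> [16, 32, 4, 64, 16]
col 2: [8, 32, 32, 0, 0] -> [0, 0, 0, 8, 64]
col 3: [0, 4, 0, 8, 4] -> [0, 0, 4, 8, 4]
col 4: [0, 4, 0, 16, 0] -> [0, 0, 0, 4, 16]

Answer:  0 16  0  0  0
 0 32  0  0  0
 0  4  0  4  0
 2 64  8  8  4
16 16 64  4 16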